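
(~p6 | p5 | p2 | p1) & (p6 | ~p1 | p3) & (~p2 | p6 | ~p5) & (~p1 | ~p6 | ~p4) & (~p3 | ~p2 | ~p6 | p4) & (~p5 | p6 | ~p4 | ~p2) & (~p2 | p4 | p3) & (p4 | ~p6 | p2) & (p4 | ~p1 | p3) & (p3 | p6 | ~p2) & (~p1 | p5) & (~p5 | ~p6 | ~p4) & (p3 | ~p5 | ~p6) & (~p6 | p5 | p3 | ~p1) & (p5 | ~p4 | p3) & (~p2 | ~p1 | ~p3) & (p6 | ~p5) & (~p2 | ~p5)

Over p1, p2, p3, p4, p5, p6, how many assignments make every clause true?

There are 2^6 = 64 truth assignments over (p1, p2, p3, p4, p5, p6).
Split on p4. With p4 = 1, the clauses containing p4 are satisfied and ~p4 drops from the rest; 3 of the 2^5 = 32 assignments to the other variables satisfy what remains.
With p4 = 0, by the same count on the reduced clause set, 3 assignments work.
Total: 3 + 3 = 6.

6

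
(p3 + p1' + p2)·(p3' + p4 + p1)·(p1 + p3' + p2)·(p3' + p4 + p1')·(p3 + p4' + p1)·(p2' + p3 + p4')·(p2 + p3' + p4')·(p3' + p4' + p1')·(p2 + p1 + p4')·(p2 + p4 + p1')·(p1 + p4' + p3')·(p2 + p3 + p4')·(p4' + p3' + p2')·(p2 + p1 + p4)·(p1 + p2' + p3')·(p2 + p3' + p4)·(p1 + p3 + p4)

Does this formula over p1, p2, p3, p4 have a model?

Yes

Case p3 = 0:
Case p1 = 1:
(p2) alone gives p2 = 1.
(p4') alone gives p4 = 0.
All clauses are satisfied.
A satisfying assignment: p1=1; p2=1; p3=0; p4=0.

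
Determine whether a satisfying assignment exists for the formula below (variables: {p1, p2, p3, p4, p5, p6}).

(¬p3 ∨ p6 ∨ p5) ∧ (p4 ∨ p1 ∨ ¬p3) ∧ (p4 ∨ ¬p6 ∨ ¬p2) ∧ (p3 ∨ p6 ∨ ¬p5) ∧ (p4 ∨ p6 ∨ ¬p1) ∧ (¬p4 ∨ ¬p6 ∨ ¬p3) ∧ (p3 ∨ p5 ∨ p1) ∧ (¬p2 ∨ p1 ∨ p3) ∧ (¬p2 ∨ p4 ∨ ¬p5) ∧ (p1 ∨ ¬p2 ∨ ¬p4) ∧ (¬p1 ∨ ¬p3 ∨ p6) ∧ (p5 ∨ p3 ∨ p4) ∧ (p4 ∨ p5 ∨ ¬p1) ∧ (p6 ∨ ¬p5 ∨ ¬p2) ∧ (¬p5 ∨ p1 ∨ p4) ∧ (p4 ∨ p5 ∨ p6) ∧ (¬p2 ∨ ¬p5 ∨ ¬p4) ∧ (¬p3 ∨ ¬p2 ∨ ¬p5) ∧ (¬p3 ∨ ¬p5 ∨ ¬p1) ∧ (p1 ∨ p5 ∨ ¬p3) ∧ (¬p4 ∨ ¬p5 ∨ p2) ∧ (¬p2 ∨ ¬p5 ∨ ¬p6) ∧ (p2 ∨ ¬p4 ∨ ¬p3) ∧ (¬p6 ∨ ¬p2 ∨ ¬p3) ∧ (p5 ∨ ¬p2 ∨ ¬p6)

Case p3 = False:
Case p6 = True:
Case p4 = False:
From the singleton clause (¬p2), p2 = False.
From the singleton clause (p5), p5 = True.
From the singleton clause (p1), p1 = True.
All clauses are satisfied.
A satisfying assignment: p1 ↦ True, p2 ↦ False, p3 ↦ False, p4 ↦ False, p5 ↦ True, p6 ↦ True.

Yes, satisfiable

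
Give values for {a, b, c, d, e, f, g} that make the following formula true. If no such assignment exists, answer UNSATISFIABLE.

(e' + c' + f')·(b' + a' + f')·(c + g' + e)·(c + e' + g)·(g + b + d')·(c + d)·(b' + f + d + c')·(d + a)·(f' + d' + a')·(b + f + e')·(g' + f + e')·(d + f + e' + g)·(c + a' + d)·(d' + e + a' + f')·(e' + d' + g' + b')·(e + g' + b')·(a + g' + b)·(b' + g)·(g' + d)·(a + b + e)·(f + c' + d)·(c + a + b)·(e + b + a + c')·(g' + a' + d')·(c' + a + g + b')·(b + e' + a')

Suppose c = 1.
Suppose e = 0.
Suppose d = 0.
From the singleton clause (a), a = 1.
From the singleton clause (g'), g = 0.
From the singleton clause (b'), b = 0.
From the singleton clause (f), f = 1.
This assignment satisfies each clause.

a: 1, b: 0, c: 1, d: 0, e: 0, f: 1, g: 0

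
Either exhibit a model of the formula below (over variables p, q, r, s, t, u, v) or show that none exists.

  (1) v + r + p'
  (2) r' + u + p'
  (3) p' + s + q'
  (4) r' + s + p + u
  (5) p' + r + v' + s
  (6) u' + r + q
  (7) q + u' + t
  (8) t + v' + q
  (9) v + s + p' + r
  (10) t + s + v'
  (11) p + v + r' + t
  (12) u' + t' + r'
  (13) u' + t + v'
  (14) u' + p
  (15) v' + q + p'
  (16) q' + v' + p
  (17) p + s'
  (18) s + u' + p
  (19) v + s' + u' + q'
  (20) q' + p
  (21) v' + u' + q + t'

p ↦ 1, q ↦ 1, r ↦ 0, s ↦ 1, t ↦ 1, u ↦ 0, v ↦ 1

Branch on u: set u = 0.
Branch on r: set r = 0.
Branch on v: set v = 1.
Branch on p: set p = 1.
Unit clause (s) forces s = 1.
Unit clause (q) forces q = 1.
All clauses hold; t can take either value.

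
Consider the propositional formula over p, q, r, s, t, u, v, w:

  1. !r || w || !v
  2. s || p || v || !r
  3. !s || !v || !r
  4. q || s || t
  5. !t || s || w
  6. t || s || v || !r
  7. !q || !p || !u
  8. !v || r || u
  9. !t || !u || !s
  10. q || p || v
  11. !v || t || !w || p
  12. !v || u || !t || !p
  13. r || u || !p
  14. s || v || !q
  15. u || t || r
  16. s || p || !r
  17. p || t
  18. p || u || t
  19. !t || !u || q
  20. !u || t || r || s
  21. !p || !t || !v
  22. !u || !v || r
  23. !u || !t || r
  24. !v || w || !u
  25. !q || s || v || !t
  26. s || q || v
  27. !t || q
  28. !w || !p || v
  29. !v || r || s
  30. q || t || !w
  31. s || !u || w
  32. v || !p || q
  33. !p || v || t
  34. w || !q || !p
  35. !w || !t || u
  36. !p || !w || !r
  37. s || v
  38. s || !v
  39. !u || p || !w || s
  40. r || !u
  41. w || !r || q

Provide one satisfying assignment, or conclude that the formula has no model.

Branch on p: set p = false.
Unit clause (t) forces t = true.
Unit clause (q) forces q = true.
Branch on s: set s = true.
Unit clause (!u) forces u = false.
Unit clause (!w) forces w = false.
Branch on r: set r = true.
Unit clause (!v) forces v = false.
This assignment satisfies each clause.

p: false, q: true, r: true, s: true, t: true, u: false, v: false, w: false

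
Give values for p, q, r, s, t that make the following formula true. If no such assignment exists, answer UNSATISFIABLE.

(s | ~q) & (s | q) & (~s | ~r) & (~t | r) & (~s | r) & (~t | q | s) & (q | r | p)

Branch on s: set s = 1.
From the singleton clause (~r), r = 0.
That conflicts with the unit clause (r).
That branch fails; take s = 0 instead.
From the singleton clause (~q), q = 0.
That conflicts with the unit clause (q).
Either choice for s ends in contradiction.

UNSATISFIABLE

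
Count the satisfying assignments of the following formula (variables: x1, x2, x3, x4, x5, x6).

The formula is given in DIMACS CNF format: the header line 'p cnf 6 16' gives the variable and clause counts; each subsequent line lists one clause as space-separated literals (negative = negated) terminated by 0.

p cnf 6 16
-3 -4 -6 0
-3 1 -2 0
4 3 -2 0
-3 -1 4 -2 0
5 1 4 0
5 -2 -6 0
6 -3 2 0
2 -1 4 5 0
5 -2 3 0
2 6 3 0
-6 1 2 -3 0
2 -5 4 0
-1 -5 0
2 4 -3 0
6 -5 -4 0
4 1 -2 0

There are 2^6 = 64 truth assignments over (x1, x2, x3, x4, x5, x6).
Split on x3. With x3 = True, the clauses containing x3 are satisfied and ¬x3 drops from the rest; 1 of the 2^5 = 32 assignments to the other variables satisfy what remains.
With x3 = False, by the same count on the reduced clause set, 4 assignments work.
Total: 1 + 4 = 5.

5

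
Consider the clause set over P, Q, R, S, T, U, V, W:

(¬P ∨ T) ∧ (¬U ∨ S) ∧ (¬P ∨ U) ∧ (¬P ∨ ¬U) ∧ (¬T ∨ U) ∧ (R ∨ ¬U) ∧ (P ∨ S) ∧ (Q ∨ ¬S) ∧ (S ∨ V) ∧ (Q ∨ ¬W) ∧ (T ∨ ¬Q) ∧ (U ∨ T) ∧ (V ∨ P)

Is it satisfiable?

Yes, satisfiable

Suppose P = False.
Unit clause (S) forces S = True.
Unit clause (Q) forces Q = True.
Unit clause (T) forces T = True.
Unit clause (U) forces U = True.
Unit clause (R) forces R = True.
Unit clause (V) forces V = True.
All clauses hold; W can take either value.
A satisfying assignment: P=False; Q=True; R=True; S=True; T=True; U=True; V=True; W=False.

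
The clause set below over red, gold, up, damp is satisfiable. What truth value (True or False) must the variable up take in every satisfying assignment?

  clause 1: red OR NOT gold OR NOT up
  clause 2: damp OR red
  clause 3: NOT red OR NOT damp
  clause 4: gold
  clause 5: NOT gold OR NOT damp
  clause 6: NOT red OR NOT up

Suppose up = true.
The clause (gold) is unit, so gold = true.
The clause (red) is unit, so red = true.
But (NOT red) is also a unit clause — contradiction.
So every satisfying assignment has up = False.

False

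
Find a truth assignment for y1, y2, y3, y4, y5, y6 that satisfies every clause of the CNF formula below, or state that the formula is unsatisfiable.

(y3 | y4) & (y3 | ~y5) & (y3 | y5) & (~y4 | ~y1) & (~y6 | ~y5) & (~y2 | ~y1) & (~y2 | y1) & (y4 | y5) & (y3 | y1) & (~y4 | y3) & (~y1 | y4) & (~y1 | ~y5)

y1=0, y2=0, y3=1, y4=1, y5=0, y6=0

Case y3 = 1:
Case y4 = 1:
(~y1) alone gives y1 = 0.
(~y2) alone gives y2 = 0.
Case y6 = 0:
No clause remains; y5 is free.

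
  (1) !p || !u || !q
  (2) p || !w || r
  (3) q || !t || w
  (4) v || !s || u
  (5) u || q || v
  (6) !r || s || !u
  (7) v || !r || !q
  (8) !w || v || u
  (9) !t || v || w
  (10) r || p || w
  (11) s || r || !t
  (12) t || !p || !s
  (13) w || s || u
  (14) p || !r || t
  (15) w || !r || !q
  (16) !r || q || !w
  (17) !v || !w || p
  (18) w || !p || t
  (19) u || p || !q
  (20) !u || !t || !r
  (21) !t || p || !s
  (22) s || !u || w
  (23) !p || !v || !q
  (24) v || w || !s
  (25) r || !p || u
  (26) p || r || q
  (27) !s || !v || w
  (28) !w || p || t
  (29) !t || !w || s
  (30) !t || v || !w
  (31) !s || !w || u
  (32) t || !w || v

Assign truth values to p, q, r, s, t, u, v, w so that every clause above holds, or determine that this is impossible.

p=true, q=false, r=false, s=false, t=false, u=true, v=true, w=true

Try p = true.
Try u = true.
From the singleton clause (!q), q = false.
Try t = false.
From the singleton clause (!s), s = false.
From the singleton clause (!r), r = false.
From the singleton clause (w), w = true.
From the singleton clause (v), v = true.
All clauses are satisfied.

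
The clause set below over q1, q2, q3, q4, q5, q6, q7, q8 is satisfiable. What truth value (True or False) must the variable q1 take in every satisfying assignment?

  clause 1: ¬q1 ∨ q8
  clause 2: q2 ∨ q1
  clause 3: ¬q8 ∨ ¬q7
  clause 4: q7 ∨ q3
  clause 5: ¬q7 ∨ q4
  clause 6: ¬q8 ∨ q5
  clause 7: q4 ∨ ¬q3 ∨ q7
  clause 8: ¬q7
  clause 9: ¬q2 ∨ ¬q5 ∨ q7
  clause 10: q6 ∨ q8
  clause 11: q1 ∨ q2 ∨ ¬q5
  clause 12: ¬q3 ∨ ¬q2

Suppose q1 = False.
(q2) alone gives q2 = True.
(¬q7) alone gives q7 = False.
(q3) alone gives q3 = True.
Now (¬q3) is unsatisfied and unit — conflict.
So every satisfying assignment has q1 = True.

True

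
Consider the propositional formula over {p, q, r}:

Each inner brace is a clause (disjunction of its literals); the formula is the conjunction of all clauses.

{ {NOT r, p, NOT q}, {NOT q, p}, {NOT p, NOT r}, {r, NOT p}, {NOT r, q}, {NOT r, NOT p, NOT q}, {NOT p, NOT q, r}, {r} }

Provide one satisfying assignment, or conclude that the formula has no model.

(r) alone gives r = true.
(NOT p) alone gives p = false.
(NOT q) alone gives q = false.
Now (q) is unsatisfied and unit — conflict.

UNSATISFIABLE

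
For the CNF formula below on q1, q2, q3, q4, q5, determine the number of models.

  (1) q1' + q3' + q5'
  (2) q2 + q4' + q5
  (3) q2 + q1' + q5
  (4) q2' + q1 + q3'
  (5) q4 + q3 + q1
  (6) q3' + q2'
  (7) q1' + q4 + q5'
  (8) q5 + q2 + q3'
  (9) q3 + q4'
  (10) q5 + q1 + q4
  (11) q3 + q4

2

There are 2^5 = 32 truth assignments over (q1, q2, q3, q4, q5).
Split on q2. With q2 = 1, the clauses containing q2 are satisfied and q2' drops from the rest; 0 of the 2^4 = 16 assignments to the other variables satisfy what remains.
With q2 = 0, by the same count on the reduced clause set, 2 assignments work.
Total: 0 + 2 = 2.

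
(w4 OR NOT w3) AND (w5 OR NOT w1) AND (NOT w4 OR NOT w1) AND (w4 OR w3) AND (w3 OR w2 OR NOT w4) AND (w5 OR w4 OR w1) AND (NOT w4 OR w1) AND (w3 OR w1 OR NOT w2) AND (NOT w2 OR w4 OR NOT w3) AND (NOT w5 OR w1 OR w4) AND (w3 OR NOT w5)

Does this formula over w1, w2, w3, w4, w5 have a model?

No

Case w4 = true:
Unit clause (NOT w1) forces w1 = false.
Now (w1) is unsatisfied and unit — conflict.
That branch fails; take w4 = false instead.
Unit clause (NOT w3) forces w3 = false.
Now (w3) is unsatisfied and unit — conflict.
Both values of w4 lead to a conflict.
No assignment satisfies every clause.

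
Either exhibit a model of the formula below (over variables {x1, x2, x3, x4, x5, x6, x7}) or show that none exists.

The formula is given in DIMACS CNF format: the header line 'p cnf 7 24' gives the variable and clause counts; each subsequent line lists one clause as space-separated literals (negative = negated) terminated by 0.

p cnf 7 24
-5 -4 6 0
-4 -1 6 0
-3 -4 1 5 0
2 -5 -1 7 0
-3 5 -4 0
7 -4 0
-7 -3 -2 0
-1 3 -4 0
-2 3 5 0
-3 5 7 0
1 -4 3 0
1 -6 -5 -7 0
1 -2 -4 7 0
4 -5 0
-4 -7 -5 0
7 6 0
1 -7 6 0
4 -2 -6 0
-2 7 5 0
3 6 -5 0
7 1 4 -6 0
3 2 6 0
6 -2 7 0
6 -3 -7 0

Case x7 = True:
Case x3 = False:
Case x1 = True:
Unit clause (¬x4) forces x4 = False.
Unit clause (¬x5) forces x5 = False.
Unit clause (¬x2) forces x2 = False.
Unit clause (x6) forces x6 = True.
Every clause now holds.

x1: True; x2: False; x3: False; x4: False; x5: False; x6: True; x7: True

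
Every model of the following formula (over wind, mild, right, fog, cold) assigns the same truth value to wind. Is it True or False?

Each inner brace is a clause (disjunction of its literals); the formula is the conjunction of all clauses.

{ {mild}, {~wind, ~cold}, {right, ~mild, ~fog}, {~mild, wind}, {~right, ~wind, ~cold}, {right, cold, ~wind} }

Suppose wind = 0.
Unit clause (mild) forces mild = 1.
But (~mild) is also a unit clause — contradiction.
So every satisfying assignment has wind = True.

True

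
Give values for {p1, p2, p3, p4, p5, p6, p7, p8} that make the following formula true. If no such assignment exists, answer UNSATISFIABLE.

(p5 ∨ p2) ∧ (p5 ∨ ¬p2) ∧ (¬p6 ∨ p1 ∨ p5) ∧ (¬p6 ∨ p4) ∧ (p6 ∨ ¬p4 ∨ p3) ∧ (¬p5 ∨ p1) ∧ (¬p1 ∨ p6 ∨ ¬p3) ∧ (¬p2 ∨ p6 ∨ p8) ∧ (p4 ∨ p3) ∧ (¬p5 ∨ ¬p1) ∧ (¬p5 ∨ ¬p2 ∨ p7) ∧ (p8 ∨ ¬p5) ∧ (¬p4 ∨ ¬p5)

UNSATISFIABLE

Case p5 = True:
(p1) alone gives p1 = True.
But (¬p1) is also a unit clause — contradiction.
Backtrack on p5: now try p5 = False.
(p2) alone gives p2 = True.
But (¬p2) is also a unit clause — contradiction.
Either choice for p5 ends in contradiction.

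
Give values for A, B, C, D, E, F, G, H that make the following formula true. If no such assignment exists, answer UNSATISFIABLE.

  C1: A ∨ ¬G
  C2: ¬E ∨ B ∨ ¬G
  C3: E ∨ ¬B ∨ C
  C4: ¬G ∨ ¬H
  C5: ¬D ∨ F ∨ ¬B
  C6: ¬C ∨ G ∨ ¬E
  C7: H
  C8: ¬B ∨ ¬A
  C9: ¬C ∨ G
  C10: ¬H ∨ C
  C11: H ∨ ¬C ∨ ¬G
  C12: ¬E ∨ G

UNSATISFIABLE

From the singleton clause (H), H = True.
From the singleton clause (¬G), G = False.
From the singleton clause (¬C), C = False.
That conflicts with the unit clause (C).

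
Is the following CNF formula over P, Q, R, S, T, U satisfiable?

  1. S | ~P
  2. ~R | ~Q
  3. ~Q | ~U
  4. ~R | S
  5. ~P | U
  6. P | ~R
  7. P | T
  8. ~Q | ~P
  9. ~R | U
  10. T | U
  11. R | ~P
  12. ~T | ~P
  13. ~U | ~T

Try S = 1.
Try R = 1.
Unit clause (~Q) forces Q = 0.
Unit clause (P) forces P = 1.
Unit clause (U) forces U = 1.
Unit clause (~T) forces T = 0.
Every clause now holds.
A satisfying assignment: P=1, Q=0, R=1, S=1, T=0, U=1.

Yes, satisfiable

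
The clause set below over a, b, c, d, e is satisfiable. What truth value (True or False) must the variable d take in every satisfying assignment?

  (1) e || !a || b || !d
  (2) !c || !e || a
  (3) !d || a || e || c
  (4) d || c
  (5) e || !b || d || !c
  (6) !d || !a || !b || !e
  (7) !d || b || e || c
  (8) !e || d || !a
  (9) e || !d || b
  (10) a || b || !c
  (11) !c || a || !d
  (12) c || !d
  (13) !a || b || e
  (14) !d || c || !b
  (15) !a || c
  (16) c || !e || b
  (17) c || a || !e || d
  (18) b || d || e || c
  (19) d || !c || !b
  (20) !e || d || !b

Suppose d = false.
The clause (c) is unit, so c = true.
The clause (!b) is unit, so b = false.
The clause (a) is unit, so a = true.
The clause (!e) is unit, so e = false.
But (e) is also a unit clause — contradiction.
So every satisfying assignment has d = True.

True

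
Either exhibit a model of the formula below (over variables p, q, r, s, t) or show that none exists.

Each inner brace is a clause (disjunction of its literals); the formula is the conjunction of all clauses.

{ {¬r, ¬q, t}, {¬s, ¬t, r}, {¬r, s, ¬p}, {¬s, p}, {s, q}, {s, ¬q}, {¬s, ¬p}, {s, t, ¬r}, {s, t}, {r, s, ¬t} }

Try s = False.
Unit clause (q) forces q = True.
That conflicts with the unit clause (¬q).
Backtrack on s: now try s = True.
Unit clause (p) forces p = True.
That conflicts with the unit clause (¬p).
Both values of s lead to a conflict.

UNSATISFIABLE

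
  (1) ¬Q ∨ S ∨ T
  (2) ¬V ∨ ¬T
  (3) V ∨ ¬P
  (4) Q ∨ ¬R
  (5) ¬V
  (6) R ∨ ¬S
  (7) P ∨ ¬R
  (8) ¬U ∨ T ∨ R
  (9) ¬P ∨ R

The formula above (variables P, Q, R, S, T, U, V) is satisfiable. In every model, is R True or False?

False

Suppose R = True.
Unit clause (Q) forces Q = True.
Unit clause (¬V) forces V = False.
Unit clause (¬P) forces P = False.
That conflicts with the unit clause (P).
So every satisfying assignment has R = False.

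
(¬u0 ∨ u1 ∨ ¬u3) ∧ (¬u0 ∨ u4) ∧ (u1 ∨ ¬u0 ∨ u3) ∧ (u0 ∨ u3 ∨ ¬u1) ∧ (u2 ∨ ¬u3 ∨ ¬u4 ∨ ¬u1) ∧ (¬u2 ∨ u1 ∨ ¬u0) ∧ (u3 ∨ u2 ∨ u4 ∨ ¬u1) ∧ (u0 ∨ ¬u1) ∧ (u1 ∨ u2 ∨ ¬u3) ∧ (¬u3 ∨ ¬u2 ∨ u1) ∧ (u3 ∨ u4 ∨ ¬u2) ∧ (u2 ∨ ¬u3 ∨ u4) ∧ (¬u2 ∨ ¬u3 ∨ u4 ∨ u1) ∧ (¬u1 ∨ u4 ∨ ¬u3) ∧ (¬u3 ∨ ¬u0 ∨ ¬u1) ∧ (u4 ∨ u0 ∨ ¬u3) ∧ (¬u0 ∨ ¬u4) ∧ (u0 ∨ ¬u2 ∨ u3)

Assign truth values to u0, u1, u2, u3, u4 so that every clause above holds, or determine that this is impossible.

u0: False; u1: False; u2: False; u3: False; u4: True

Branch on u0: set u0 = False.
The clause (¬u1) is unit, so u1 = False.
Branch on u2: set u2 = False.
The clause (¬u3) is unit, so u3 = False.
All clauses hold; u4 can take either value.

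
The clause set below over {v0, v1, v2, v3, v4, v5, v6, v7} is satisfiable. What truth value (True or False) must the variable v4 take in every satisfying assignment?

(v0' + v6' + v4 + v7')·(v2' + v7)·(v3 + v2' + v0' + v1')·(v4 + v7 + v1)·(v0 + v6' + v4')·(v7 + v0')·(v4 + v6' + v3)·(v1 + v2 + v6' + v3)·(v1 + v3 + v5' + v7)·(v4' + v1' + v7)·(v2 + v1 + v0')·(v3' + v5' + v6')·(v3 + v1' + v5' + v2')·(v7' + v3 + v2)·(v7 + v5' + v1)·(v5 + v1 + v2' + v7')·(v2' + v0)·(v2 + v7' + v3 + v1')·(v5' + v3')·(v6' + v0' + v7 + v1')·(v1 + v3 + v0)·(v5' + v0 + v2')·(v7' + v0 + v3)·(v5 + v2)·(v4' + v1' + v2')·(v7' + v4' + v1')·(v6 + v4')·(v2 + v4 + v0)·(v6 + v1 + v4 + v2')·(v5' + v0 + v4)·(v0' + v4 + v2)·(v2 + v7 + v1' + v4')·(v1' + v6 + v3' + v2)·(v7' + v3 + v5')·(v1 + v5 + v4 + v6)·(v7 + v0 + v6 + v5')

Suppose v4 = 1.
(v6) alone gives v6 = 1.
(v0) alone gives v0 = 1.
(v7) alone gives v7 = 1.
(v1') alone gives v1 = 0.
(v2) alone gives v2 = 1.
(v5) alone gives v5 = 1.
(v3') alone gives v3 = 0.
But (v3) is also a unit clause — contradiction.
So every satisfying assignment has v4 = False.

False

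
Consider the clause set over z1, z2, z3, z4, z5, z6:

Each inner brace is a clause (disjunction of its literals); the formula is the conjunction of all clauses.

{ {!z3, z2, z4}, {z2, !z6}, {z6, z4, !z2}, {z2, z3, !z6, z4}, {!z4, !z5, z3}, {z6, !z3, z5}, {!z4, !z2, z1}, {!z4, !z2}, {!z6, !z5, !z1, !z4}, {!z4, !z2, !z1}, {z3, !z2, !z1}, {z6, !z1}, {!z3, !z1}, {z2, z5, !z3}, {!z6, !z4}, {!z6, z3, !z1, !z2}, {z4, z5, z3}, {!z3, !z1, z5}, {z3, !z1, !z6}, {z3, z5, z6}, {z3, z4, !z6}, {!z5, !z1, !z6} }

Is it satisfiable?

Yes, satisfiable

Suppose z2 = false.
Unit clause (!z6) forces z6 = false.
Unit clause (!z1) forces z1 = false.
Suppose z3 = true.
Unit clause (z4) forces z4 = true.
Unit clause (z5) forces z5 = true.
Every clause now holds.
A satisfying assignment: z1: false; z2: false; z3: true; z4: true; z5: true; z6: false.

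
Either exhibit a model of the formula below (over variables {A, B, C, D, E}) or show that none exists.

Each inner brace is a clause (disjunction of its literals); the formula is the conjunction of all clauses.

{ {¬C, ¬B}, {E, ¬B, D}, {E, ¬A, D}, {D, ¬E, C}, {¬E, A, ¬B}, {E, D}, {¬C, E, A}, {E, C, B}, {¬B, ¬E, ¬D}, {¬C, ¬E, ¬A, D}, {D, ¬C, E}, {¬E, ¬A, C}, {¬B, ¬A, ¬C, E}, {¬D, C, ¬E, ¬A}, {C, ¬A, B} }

Case C = True:
Unit clause (¬B) forces B = False.
Case E = True:
Case A = False:
Every clause is now satisfied; D is unconstrained.

A: False,  B: False,  C: True,  D: True,  E: True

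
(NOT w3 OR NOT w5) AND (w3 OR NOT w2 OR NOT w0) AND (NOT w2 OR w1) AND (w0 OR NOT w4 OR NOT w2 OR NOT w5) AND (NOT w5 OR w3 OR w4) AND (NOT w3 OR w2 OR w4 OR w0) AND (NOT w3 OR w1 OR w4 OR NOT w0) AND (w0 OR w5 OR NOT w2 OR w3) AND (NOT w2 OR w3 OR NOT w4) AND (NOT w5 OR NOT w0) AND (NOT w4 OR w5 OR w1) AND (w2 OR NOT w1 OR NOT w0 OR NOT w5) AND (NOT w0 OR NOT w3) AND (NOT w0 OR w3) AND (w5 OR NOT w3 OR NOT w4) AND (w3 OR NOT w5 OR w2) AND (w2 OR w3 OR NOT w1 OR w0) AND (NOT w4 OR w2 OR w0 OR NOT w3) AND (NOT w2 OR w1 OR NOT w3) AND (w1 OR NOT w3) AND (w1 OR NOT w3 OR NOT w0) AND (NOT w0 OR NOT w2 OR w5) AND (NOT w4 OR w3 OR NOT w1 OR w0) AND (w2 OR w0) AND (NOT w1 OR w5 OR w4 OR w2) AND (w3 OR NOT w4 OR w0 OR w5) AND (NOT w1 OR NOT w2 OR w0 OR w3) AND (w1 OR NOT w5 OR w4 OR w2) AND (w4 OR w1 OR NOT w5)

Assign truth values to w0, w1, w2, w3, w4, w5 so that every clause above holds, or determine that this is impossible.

Suppose w3 = true.
The clause (NOT w5) is unit, so w5 = false.
The clause (NOT w0) is unit, so w0 = false.
The clause (NOT w4) is unit, so w4 = false.
The clause (w2) is unit, so w2 = true.
The clause (w1) is unit, so w1 = true.
This assignment satisfies each clause.

w0=false, w1=true, w2=true, w3=true, w4=false, w5=false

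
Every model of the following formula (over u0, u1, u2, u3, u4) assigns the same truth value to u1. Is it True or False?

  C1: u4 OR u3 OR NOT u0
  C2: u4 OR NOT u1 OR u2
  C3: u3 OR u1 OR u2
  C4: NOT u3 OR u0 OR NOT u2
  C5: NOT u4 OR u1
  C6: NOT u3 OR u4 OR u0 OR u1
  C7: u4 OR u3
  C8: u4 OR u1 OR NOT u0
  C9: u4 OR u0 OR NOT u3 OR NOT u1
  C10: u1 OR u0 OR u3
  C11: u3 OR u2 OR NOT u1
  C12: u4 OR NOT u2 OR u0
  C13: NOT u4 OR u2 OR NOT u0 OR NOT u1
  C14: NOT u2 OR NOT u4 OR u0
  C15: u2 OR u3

True

Suppose u1 = false.
(NOT u4) alone gives u4 = false.
(u3) alone gives u3 = true.
(u0) alone gives u0 = true.
But (NOT u0) is also a unit clause — contradiction.
So every satisfying assignment has u1 = True.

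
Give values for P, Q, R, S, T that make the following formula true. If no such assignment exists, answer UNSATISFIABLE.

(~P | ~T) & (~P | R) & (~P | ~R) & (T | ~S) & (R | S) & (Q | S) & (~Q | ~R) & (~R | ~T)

P: 0, Q: 1, R: 0, S: 1, T: 1

Try P = 0.
Try T = 1.
Unit clause (~R) forces R = 0.
Unit clause (S) forces S = 1.
Every clause is now satisfied; Q is unconstrained.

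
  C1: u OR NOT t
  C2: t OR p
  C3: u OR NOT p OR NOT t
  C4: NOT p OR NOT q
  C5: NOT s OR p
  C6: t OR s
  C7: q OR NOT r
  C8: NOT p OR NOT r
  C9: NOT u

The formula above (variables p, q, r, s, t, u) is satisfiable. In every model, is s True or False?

True

Suppose s = false.
The clause (t) is unit, so t = true.
The clause (u) is unit, so u = true.
But (NOT u) is also a unit clause — contradiction.
So every satisfying assignment has s = True.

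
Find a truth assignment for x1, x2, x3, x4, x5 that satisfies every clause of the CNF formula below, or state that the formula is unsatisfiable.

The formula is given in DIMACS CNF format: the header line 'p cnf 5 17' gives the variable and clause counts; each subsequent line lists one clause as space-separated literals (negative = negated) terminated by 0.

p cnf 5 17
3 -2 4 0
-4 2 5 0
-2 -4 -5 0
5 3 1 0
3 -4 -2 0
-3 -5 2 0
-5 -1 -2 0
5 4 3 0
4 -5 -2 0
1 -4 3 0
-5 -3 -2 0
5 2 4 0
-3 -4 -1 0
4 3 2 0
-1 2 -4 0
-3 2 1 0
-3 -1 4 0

x1=False,  x2=True,  x3=True,  x4=True,  x5=False

Suppose x3 = True.
Suppose x5 = False.
Suppose x4 = True.
(x2) alone gives x2 = True.
(¬x1) alone gives x1 = False.
All clauses are satisfied.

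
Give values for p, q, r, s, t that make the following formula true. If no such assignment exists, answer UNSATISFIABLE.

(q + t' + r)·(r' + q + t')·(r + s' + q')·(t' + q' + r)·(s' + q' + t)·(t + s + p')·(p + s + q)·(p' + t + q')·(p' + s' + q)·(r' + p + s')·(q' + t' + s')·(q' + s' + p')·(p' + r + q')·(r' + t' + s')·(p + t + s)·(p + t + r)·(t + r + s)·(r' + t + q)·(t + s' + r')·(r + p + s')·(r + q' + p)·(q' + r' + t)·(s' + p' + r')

p: 1; q: 1; r: 1; s: 0; t: 1

Try q = 1.
Try r = 1.
From the singleton clause (t), t = 1.
From the singleton clause (s'), s = 0.
No clause remains; p is free.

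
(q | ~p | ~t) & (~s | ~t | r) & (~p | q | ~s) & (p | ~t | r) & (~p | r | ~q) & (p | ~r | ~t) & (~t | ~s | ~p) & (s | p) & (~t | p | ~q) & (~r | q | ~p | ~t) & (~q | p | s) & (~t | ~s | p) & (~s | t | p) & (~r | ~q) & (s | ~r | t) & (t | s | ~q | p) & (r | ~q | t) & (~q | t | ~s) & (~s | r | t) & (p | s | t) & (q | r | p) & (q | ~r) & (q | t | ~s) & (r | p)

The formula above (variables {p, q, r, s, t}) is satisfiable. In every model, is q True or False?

False

Suppose q = 1.
Unit clause (~r) forces r = 0.
Unit clause (~p) forces p = 0.
But (p) is also a unit clause — contradiction.
So every satisfying assignment has q = False.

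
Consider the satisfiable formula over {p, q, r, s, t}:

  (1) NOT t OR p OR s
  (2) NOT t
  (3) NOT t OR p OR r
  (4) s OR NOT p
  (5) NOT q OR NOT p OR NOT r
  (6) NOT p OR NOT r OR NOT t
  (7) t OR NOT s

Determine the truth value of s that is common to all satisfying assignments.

False

Suppose s = true.
From the singleton clause (NOT t), t = false.
But (t) is also a unit clause — contradiction.
So every satisfying assignment has s = False.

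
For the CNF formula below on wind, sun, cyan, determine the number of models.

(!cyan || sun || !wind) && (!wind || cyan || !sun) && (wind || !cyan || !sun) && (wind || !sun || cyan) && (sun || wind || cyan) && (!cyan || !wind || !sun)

There are 2^3 = 8 truth assignments over (wind, sun, cyan).
Check each against the 6 clauses (columns in the order wind, sun, cyan):
  F F F  ✗ fails (sun || wind || cyan)
  F F T  ✓ satisfies all
  F T F  ✗ fails (wind || !sun || cyan)
  F T T  ✗ fails (wind || !cyan || !sun)
  T F F  ✓ satisfies all
  T F T  ✗ fails (!cyan || sun || !wind)
  T T F  ✗ fails (!wind || cyan || !sun)
  T T T  ✗ fails (!cyan || !wind || !sun)
2 of the 8 rows are models.

2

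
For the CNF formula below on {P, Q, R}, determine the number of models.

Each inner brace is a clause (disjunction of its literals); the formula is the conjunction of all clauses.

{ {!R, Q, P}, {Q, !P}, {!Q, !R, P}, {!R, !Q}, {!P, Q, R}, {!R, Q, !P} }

3

There are 2^3 = 8 truth assignments over (P, Q, R).
Check each against the 6 clauses (columns in the order P, Q, R):
  F F F  ✓ satisfies all
  F F T  ✗ fails (!R || Q || P)
  F T F  ✓ satisfies all
  F T T  ✗ fails (!Q || !R || P)
  T F F  ✗ fails (Q || !P)
  T F T  ✗ fails (Q || !P)
  T T F  ✓ satisfies all
  T T T  ✗ fails (!R || !Q)
3 of the 8 rows are models.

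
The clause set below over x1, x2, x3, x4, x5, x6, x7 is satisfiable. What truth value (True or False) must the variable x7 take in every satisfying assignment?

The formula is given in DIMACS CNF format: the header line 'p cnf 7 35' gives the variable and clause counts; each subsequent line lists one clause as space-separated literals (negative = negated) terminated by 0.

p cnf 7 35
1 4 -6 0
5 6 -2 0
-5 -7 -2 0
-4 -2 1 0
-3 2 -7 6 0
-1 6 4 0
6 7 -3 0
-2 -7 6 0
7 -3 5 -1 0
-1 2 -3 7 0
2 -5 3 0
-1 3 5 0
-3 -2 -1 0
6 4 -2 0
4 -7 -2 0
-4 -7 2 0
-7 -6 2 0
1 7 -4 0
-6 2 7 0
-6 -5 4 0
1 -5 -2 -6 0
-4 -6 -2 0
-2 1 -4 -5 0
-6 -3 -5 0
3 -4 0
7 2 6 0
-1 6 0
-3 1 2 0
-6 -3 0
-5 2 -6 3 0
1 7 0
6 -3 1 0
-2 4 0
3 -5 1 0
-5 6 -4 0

Suppose x7 = False.
From the singleton clause (x1), x1 = True.
From the singleton clause (x6), x6 = True.
From the singleton clause (x2), x2 = True.
From the singleton clause (¬x3), x3 = False.
From the singleton clause (x5), x5 = True.
From the singleton clause (x4), x4 = True.
That conflicts with the unit clause (¬x4).
So every satisfying assignment has x7 = True.

True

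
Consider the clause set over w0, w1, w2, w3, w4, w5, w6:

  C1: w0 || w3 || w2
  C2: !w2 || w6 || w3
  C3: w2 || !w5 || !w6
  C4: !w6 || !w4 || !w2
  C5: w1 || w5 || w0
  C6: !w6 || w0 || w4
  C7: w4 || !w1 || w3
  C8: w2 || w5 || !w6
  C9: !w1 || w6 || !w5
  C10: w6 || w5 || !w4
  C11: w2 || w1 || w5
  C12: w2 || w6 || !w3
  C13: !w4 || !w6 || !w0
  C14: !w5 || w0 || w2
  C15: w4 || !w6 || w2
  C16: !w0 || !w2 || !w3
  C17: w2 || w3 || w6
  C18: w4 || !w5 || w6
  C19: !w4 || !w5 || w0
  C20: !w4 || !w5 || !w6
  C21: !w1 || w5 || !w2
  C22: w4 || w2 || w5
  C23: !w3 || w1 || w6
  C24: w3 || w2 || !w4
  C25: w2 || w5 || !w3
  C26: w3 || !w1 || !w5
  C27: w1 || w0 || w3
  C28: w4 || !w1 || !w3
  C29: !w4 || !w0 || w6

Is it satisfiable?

Yes

Branch on w0: set w0 = true.
Branch on w4: set w4 = false.
Branch on w1: set w1 = false.
Branch on w2: set w2 = true.
Unit clause (!w3) forces w3 = false.
Unit clause (w6) forces w6 = true.
Every clause is now satisfied; w5 is unconstrained.
A satisfying assignment: w0=true, w1=false, w2=true, w3=false, w4=false, w5=true, w6=true.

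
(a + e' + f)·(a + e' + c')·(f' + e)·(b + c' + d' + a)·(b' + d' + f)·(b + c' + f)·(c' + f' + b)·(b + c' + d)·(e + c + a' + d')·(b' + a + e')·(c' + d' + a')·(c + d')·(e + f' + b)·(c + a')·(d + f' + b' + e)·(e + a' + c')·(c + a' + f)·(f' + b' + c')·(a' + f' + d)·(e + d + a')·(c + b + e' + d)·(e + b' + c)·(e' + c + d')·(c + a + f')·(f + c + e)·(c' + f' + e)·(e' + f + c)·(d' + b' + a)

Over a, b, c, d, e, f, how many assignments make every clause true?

2

There are 2^6 = 64 truth assignments over (a, b, c, d, e, f).
Split on a. With a = 1, the clauses containing a are satisfied and a' drops from the rest; 1 of the 2^5 = 32 assignments to the other variables satisfy what remains.
With a = 0, by the same count on the reduced clause set, 1 assignment works.
(One model: a=F, b=T, c=T, d=F, e=F, f=F.)
Total: 1 + 1 = 2.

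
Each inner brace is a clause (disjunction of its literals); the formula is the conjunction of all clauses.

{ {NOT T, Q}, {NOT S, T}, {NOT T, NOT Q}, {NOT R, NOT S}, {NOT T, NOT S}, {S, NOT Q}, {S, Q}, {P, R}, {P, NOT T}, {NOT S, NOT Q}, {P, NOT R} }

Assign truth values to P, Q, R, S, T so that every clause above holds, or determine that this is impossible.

Branch on T: set T = false.
Unit clause (NOT S) forces S = false.
Unit clause (NOT Q) forces Q = false.
Now (Q) is unsatisfied and unit — conflict.
Backtrack on T: now try T = true.
Unit clause (Q) forces Q = true.
Now (NOT Q) is unsatisfied and unit — conflict.
Both values of T lead to a conflict.

UNSATISFIABLE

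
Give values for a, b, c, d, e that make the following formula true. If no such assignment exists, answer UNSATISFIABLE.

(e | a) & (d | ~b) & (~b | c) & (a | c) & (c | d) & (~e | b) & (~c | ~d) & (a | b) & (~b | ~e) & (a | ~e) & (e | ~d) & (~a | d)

UNSATISFIABLE

Case e = 1:
The clause (b) is unit, so b = 1.
But (~b) is also a unit clause — contradiction.
Undo e and try e = 0.
The clause (a) is unit, so a = 1.
The clause (~d) is unit, so d = 0.
But (d) is also a unit clause — contradiction.
Either choice for e ends in contradiction.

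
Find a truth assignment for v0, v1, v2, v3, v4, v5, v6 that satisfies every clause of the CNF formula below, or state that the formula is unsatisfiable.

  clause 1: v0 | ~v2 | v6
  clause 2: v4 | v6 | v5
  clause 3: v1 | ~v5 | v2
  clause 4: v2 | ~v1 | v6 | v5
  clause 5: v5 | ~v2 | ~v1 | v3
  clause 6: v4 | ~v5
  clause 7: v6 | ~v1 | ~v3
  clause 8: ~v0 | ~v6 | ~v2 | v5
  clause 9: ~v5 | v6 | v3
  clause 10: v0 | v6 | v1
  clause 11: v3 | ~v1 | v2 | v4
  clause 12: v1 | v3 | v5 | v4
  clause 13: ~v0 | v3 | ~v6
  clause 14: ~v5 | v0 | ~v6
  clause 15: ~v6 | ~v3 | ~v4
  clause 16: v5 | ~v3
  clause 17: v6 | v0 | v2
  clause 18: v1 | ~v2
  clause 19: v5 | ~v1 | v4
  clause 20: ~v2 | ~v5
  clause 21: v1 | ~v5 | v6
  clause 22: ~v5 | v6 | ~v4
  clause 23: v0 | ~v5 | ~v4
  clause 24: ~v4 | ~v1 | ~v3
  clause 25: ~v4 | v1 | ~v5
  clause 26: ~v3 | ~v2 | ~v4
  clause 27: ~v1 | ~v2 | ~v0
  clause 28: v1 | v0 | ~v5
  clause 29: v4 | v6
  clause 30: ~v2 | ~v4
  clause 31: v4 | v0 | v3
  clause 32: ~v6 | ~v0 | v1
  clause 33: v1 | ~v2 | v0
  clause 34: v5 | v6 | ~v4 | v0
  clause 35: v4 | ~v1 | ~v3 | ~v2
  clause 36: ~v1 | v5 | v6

Branch on v4: set v4 = 1.
From the singleton clause (~v2), v2 = 0.
Branch on v1: set v1 = 1.
From the singleton clause (~v3), v3 = 0.
Branch on v6: set v6 = 1.
From the singleton clause (~v0), v0 = 0.
From the singleton clause (~v5), v5 = 0.
Every clause now holds.

v0=0,  v1=1,  v2=0,  v3=0,  v4=1,  v5=0,  v6=1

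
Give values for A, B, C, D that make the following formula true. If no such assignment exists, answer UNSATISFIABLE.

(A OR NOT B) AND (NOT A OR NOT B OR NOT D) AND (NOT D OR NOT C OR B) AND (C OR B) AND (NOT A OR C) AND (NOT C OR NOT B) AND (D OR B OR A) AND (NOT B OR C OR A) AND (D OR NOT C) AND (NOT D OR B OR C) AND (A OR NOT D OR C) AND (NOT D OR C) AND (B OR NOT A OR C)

UNSATISFIABLE

Branch on A: set A = true.
The clause (C) is unit, so C = true.
The clause (NOT B) is unit, so B = false.
The clause (NOT D) is unit, so D = false.
That conflicts with the unit clause (D).
Undo A and try A = false.
The clause (NOT B) is unit, so B = false.
The clause (C) is unit, so C = true.
The clause (NOT D) is unit, so D = false.
That conflicts with the unit clause (D).
Both values of A lead to a conflict.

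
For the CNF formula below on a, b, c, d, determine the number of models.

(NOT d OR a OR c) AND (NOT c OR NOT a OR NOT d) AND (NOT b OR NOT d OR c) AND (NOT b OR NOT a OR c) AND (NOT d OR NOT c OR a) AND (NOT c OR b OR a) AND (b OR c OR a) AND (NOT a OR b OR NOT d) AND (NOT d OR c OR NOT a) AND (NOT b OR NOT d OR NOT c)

5

There are 2^4 = 16 truth assignments over (a, b, c, d).
Check each against the 10 clauses (columns in the order a, b, c, d):
  F F F F  ✗ fails (b OR c OR a)
  F F F T  ✗ fails (NOT d OR a OR c)
  F F T F  ✗ fails (NOT c OR b OR a)
  F F T T  ✗ fails (NOT d OR NOT c OR a)
  F T F F  ✓ satisfies all
  F T F T  ✗ fails (NOT d OR a OR c)
  F T T F  ✓ satisfies all
  F T T T  ✗ fails (NOT d OR NOT c OR a)
  T F F F  ✓ satisfies all
  T F F T  ✗ fails (NOT a OR b OR NOT d)
  T F T F  ✓ satisfies all
  T F T T  ✗ fails (NOT c OR NOT a OR NOT d)
  T T F F  ✗ fails (NOT b OR NOT a OR c)
  T T F T  ✗ fails (NOT b OR NOT d OR c)
  T T T F  ✓ satisfies all
  T T T T  ✗ fails (NOT c OR NOT a OR NOT d)
5 of the 16 rows are models.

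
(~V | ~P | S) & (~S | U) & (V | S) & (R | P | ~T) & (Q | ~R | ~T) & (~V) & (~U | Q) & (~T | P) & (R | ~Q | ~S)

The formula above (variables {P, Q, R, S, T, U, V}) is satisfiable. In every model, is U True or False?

Suppose U = 0.
From the singleton clause (~S), S = 0.
From the singleton clause (V), V = 1.
That conflicts with the unit clause (~V).
So every satisfying assignment has U = True.

True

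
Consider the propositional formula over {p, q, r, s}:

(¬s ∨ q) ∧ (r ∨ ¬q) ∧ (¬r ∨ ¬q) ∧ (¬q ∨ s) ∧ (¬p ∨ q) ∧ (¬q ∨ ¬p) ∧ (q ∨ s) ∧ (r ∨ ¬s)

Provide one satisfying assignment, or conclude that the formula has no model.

UNSATISFIABLE

Suppose s = False.
The clause (¬q) is unit, so q = False.
But (q) is also a unit clause — contradiction.
That branch fails; take s = True instead.
The clause (q) is unit, so q = True.
The clause (r) is unit, so r = True.
But (¬r) is also a unit clause — contradiction.
Either choice for s ends in contradiction.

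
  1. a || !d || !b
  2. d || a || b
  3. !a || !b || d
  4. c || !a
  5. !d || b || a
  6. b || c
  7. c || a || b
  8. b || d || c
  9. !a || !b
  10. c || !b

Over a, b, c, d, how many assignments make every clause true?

3

There are 2^4 = 16 truth assignments over (a, b, c, d).
Split on b. With b = true, the clauses containing b are satisfied and !b drops from the rest; 1 of the 2^3 = 8 assignments to the other variables satisfy what remains.
With b = false, by the same count on the reduced clause set, 2 assignments work.
Total: 1 + 2 = 3.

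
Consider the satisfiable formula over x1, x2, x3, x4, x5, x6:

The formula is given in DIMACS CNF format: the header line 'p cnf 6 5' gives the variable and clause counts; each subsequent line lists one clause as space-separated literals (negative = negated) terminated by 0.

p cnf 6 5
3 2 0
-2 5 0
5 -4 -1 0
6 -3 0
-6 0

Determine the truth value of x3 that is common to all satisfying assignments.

False

Suppose x3 = True.
The clause (x6) is unit, so x6 = True.
Now (¬x6) is unsatisfied and unit — conflict.
So every satisfying assignment has x3 = False.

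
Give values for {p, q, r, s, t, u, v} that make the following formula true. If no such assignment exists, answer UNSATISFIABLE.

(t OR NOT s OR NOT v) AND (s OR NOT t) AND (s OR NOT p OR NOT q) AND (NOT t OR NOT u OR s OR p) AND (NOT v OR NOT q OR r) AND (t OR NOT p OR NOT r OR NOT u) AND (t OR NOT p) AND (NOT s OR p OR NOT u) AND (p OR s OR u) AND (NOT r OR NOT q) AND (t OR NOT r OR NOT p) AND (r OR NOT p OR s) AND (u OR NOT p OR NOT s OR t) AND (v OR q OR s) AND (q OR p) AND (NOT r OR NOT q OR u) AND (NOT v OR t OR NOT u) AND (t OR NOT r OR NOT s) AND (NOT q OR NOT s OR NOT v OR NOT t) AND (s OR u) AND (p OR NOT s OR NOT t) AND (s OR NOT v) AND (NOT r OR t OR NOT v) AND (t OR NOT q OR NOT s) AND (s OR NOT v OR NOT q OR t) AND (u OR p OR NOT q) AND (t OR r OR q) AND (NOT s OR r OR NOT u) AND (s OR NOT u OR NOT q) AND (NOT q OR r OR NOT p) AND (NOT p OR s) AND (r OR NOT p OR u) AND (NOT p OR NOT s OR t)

Branch on s: set s = true.
Branch on t: set t = true.
(p) alone gives p = true.
Branch on r: set r = true.
(NOT q) alone gives q = false.
No clause remains; u, v are free.

p=true,  q=false,  r=true,  s=true,  t=true,  u=false,  v=false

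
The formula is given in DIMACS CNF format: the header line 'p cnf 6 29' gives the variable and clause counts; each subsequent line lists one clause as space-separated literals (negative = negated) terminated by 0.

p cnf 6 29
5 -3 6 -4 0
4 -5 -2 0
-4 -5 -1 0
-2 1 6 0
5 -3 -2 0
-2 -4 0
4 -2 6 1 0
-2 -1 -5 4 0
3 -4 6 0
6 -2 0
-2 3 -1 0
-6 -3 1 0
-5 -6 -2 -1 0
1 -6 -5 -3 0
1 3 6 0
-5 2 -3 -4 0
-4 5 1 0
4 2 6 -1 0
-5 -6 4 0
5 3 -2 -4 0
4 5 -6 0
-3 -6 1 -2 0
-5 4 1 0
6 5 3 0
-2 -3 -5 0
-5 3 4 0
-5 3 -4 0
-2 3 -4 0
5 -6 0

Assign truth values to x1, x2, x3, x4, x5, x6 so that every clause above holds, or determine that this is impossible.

x1 ↦ False, x2 ↦ False, x3 ↦ True, x4 ↦ False, x5 ↦ False, x6 ↦ False

Branch on x2: set x2 = False.
Branch on x5: set x5 = False.
From the singleton clause (¬x6), x6 = False.
From the singleton clause (x3), x3 = True.
From the singleton clause (¬x4), x4 = False.
From the singleton clause (¬x1), x1 = False.
This assignment satisfies each clause.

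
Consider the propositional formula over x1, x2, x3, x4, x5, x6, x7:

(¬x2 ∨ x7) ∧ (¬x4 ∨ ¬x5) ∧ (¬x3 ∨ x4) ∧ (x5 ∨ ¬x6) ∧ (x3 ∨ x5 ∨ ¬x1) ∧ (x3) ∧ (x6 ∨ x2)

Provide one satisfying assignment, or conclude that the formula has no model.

x1: True, x2: True, x3: True, x4: True, x5: False, x6: False, x7: True

(x3) alone gives x3 = True.
(x4) alone gives x4 = True.
(¬x5) alone gives x5 = False.
(¬x6) alone gives x6 = False.
(x2) alone gives x2 = True.
(x7) alone gives x7 = True.
All clauses hold; x1 can take either value.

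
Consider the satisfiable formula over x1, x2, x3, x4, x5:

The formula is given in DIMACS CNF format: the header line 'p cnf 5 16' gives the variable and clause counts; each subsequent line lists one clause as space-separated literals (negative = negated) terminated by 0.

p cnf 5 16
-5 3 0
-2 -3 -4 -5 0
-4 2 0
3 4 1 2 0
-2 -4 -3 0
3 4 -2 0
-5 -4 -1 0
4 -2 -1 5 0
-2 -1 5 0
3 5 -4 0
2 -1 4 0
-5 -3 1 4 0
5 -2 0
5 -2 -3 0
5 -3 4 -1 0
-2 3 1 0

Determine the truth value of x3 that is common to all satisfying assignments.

Suppose x3 = False.
Unit clause (¬x5) forces x5 = False.
Unit clause (¬x4) forces x4 = False.
Unit clause (¬x2) forces x2 = False.
Unit clause (x1) forces x1 = True.
Now (¬x1) is unsatisfied and unit — conflict.
So every satisfying assignment has x3 = True.

True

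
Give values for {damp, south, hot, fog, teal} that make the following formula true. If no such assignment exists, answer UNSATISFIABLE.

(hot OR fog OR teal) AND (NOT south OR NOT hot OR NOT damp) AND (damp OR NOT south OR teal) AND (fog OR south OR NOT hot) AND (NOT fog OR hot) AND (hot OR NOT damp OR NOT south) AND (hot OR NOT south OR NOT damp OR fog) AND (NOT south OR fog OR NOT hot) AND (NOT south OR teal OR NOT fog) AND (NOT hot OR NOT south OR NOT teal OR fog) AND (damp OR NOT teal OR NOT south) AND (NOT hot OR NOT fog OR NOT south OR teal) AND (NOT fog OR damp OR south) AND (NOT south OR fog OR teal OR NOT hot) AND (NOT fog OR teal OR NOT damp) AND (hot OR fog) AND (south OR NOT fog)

UNSATISFIABLE

Branch on fog: set fog = false.
(hot) alone gives hot = true.
(south) alone gives south = true.
Now (NOT south) is unsatisfied and unit — conflict.
Backtrack on fog: now try fog = true.
(hot) alone gives hot = true.
(south) alone gives south = true.
(NOT damp) alone gives damp = false.
(teal) alone gives teal = true.
Now (NOT teal) is unsatisfied and unit — conflict.
Both values of fog lead to a conflict.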